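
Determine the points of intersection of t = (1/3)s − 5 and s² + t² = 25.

(0, −5) and (3, −4)

Substitute t = (−15 + s)/3:
10s² − 30s = 0  ⟹  s² − 3s = 0
s = 3 or s = 0, giving (3, −4) and (0, −5).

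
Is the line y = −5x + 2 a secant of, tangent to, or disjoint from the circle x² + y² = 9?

secant

Substituting the line into the circle gives 26x² − 20x − 5 = 0.
Δ = 400 − (−520) = 920.
Two real roots: the line is a secant.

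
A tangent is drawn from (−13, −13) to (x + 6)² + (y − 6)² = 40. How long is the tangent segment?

Centre (−6, 6), r² = 40. |PO|² = (−7)² + (−19)² = 410.
The tangent meets the radius at right angles, so tangent² = |PO|² − r² = 410 − 40 = 370.

√370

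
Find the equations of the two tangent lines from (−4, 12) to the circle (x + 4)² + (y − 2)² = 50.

x + y = 8 and x − y = −16

A line y − (12) = m(x − (−4)) is tangent when its distance from (−4, 2) is 5√2:
[m·(0) − (−10)]² = 50(m² + 1)
m² − 1 = 0, so m = −1 or m = 1.
With m = −1: x + y = 8. With m = 1: x − y = −16.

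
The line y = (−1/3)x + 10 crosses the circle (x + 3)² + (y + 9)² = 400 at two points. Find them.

From the line, y = (30 − x)/3. Substituting:
10x² − 60x − 270 = 0  ⟹  x² − 6x − 27 = 0
x = 9 or x = −3, giving (9, 7) and (−3, 11).

(−3, 11) and (9, 7)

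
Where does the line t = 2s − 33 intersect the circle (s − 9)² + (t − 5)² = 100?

Express t = 2s − 33 and substitute into the circle:
5s² − 170s + 1425 = 0  ⟹  s² − 34s + 285 = 0
s = 19 or s = 15, giving (19, 5) and (15, −3).

(15, −3) and (19, 5)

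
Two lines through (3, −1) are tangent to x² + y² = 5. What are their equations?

Let a tangent through (3, −1) have slope m. Its distance from (0, 0) must equal √5:
(−3m − (1))² = 5(m² + 1)
2m² + 3m − 2 = 0, so m = −2 or m = 1/2.
Through (3, −1) these give 2x + y = 5 and x − 2y = 5.

2x + y = 5 and x − 2y = 5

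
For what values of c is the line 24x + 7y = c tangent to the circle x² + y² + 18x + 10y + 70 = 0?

c = −401 or c = −101

The line touches the circle iff its distance from (−9, −5) is 6:
|24·(−9) + 7·(−5) − c| / √625 = 6
|c − (−251)| = 6·25, so c = −101 or c = −401.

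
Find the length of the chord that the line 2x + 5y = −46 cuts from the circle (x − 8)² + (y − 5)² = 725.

From the line, y = (−46 − 2x)/5. Substituting:
29x² − 116x − 11484 = 0  ⟹  x² − 4x − 396 = 0
x = 22 or x = −18, giving (22, −18) and (−18, −2).
|(22, −18) − (−18, −2)| = √((40)² + (−16)²) = 8√29.

8√29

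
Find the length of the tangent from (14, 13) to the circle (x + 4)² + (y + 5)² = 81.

The centre is (−4, −5) and r = 9. The square of the distance from P to the centre is 324 + 324 = 648.
By the tangent–radius right angle, tangent length = √(|PO|² − r²) = √567 = 9√7.

9√7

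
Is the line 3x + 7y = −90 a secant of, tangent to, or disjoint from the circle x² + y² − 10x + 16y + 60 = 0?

Centre (5, −8), r² = 29. Distance² from centre to line = (49)²/58 = 2401/58.
Since d² > r², the line lies outside the circle.

disjoint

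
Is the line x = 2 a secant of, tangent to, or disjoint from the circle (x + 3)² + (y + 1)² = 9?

disjoint

Substituting the line into the circle gives y² + 2y + 17 = 0.
Discriminant = (2)² − 4·1·(17) = −64 < 0.
No real roots: the line does not meet the circle.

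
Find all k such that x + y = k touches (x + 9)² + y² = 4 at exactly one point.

Tangency holds when the distance from the centre (−9, 0) to the line equals the radius 2:
|1·(−9) + 1·0 − k| / √2 = 2
|k − (−9)| = 2√2.

k = −9 ± 2√2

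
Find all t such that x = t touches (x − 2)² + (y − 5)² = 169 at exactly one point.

t = −11 or t = 15

For a tangent, require d(centre, line) = r = 13.
|1·2 + 0·5 − t| / √1 = 13
|t − (2)| = 13, so t = 15 or t = −11.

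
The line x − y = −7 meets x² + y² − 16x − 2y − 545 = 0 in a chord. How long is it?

The distance from (8, 1) to the line is 14/√2, and r² = 610.
Half the chord is √(r² − d²) = √(512), so the full chord is 32√2.

32√2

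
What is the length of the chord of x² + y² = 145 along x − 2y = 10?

10√5

Express y = (−10 + x)/2 and substitute into the circle:
5x² − 20x − 480 = 0  ⟹  x² − 4x − 96 = 0
x = 12 or x = −8, giving (12, 1) and (−8, −9).
|(12, 1) − (−8, −9)| = √((20)² + (10)²) = 10√5.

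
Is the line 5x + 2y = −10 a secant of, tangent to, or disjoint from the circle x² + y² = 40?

secant

Centre (0, 0), r² = 40. Distance² from centre to line = (10)²/29 = 100/29.
Since d² < r², the line cuts the circle twice.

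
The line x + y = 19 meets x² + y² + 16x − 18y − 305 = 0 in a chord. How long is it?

24√2

Substitute y = −x + 19:
2x² − 4x − 286 = 0  ⟹  x² − 2x − 143 = 0
x = 13 or x = −11, giving (13, 6) and (−11, 30).
Chord length = distance between (13, 6) and (−11, 30) = √1152 = 24√2.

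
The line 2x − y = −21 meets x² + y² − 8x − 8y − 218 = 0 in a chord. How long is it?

Substitute y = 2x + 21:
5x² + 60x + 55 = 0  ⟹  x² + 12x + 11 = 0
x = −1 or x = −11, giving (−1, 19) and (−11, −1).
|(−1, 19) − (−11, −1)| = √((10)² + (20)²) = 10√5.

10√5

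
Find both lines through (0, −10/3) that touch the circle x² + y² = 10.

Write the tangent as mx − y + (−10/3 − m·(0)) = 0 and set its distance from the centre to √10:
(0m − (10/3))² = 10(m² + 1)
9m² − 1 = 0, so m = −1/3 or m = 1/3.
Through (0, −10/3) these give x + 3y = −10 and x − 3y = 10.

x + 3y = −10 and x − 3y = 10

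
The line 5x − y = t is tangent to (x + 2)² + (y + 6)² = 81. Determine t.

t = −4 ± 9√26

For a tangent, require d(centre, line) = r = 9.
|5·(−2) − 1·(−6) − t| / √26 = 9
|t − (−4)| = 9√26.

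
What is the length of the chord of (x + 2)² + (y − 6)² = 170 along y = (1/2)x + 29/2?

10√5

From the line, y = (29 + x)/2. Substituting:
5x² + 50x − 375 = 0  ⟹  x² + 10x − 75 = 0
x = 5 or x = −15, giving (5, 17) and (−15, 7).
|(5, 17) − (−15, 7)| = √((20)² + (10)²) = 10√5.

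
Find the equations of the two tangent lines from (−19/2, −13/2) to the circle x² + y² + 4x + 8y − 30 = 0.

Write the tangent as mx − y + (−13/2 − m·(−19/2)) = 0 and set its distance from the centre to 5√2:
(15/2m − (5/2))² = 50(m² + 1)
m² − 6m − 7 = 0, so m = 7 or m = −1.
Through (−19/2, −13/2) these give 7x − y = −60 and x + y = −16.

7x − y = −60 and x + y = −16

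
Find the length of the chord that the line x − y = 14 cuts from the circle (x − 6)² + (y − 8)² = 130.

From the line, y = x − 14. Substituting:
2x² − 56x + 390 = 0  ⟹  x² − 28x + 195 = 0
x = 15 or x = 13, giving (15, 1) and (13, −1).
Chord length = distance between (15, 1) and (13, −1) = √8 = 2√2.

2√2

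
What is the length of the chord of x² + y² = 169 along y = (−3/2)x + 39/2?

4√13

The distance from (0, 0) to the line is 39/√13, and r² = 169.
Half the chord is √(r² − d²) = √(52), so the full chord is 4√13.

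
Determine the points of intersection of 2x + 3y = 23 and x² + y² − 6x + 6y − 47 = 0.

Express y = (23 − 2x)/3 and substitute into the circle:
13x² − 182x + 520 = 0  ⟹  x² − 14x + 40 = 0
x = 10 or x = 4, giving (10, 1) and (4, 5).

(4, 5) and (10, 1)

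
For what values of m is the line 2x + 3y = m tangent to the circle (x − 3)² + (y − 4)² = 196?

m = 18 ± 14√13

For a tangent, require d(centre, line) = r = 14.
|2·3 + 3·4 − m| / √13 = 14
|m − (18)| = 14√13.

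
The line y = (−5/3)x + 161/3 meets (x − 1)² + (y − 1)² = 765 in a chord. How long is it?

3√34

The distance from (1, 1) to the line is 153/√34, and r² = 765.
Chord = 2√(r² − d²) = 2·√(153/2) = 3√34.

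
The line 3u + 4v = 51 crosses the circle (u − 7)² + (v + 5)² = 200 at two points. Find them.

Express v = (51 − 3u)/4 and substitute into the circle:
25u² − 650u + 2625 = 0  ⟹  u² − 26u + 105 = 0
u = 21 or u = 5, giving (21, −3) and (5, 9).

(5, 9) and (21, −3)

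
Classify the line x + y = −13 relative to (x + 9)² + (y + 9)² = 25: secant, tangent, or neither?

secant

Centre (−9, −9), r² = 25. Distance² from centre to line = (−5)²/2 = 25/2.
Since d² < r², the line cuts the circle twice.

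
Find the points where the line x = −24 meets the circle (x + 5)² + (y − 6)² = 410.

The line gives x = −24. Substituting into the circle:
y² − 12y − 13 = 0
y = 13 or y = −1, giving (−24, 13) and (−24, −1).

(−24, −1) and (−24, 13)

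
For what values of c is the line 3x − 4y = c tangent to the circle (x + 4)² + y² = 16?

The line touches the circle iff its distance from (−4, 0) is 4:
|3·(−4) − 4·0 − c| / √25 = 4
|c − (−12)| = 4·5, so c = 8 or c = −32.

c = −32 or c = 8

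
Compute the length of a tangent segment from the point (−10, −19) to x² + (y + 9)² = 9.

√191

The centre is (0, −9) and r = 3. The square of the distance from P to the centre is 100 + 100 = 200.
The tangent meets the radius at right angles, so tangent² = |PO|² − r² = 200 − 9 = 191.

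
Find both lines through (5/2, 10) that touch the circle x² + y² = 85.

A line y − (10) = m(x − (5/2)) is tangent when its distance from (0, 0) is √85:
(−5/2m − (−10))² = 85(m² + 1)
63m² + 40m − 12 = 0, so m = −6/7 or m = 2/9.
Through (5/2, 10) these give 6x + 7y = 85 and 2x − 9y = −85.

6x + 7y = 85 and 2x − 9y = −85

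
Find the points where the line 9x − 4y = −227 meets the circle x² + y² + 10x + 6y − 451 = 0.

Substitute y = (227 + 9x)/4:
97x² + 4462x + 49761 = 0  ⟹  x² + 46x + 513 = 0
x = −19 or x = −27, giving (−19, 14) and (−27, −4).

(−27, −4) and (−19, 14)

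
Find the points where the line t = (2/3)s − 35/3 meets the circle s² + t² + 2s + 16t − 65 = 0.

(−8, −17) and (10, −5)

Express t = (−35 + 2s)/3 and substitute into the circle:
13s² − 26s − 1040 = 0  ⟹  s² − 2s − 80 = 0
s = 10 or s = −8, giving (10, −5) and (−8, −17).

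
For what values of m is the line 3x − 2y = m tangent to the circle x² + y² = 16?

m = ±4√13

The line touches the circle iff its distance from (0, 0) is 4:
|3·0 − 2·0 − m| / √13 = 4
|m| = 4√13.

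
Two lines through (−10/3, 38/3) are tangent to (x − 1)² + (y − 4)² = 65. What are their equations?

x + 8y = 98 and 7x − 4y = −74

Write the tangent as mx − y + (38/3 − m·(−10/3)) = 0 and set its distance from the centre to √65:
(13/3m − (−26/3))² = 65(m² + 1)
32m² − 52m − 7 = 0, so m = −1/8 or m = 7/4.
Through (−10/3, 38/3) these give x + 8y = 98 and 7x − 4y = −74.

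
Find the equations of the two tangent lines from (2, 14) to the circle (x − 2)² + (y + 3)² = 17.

Let a tangent through (2, 14) have slope m. Its distance from (2, −3) must equal √17:
(0m − (−17))² = 17(m² + 1)
m² − 16 = 0, so m = 4 or m = −4.
With m = 4: 4x − y = −6. With m = −4: 4x + y = 22.

4x − y = −6 and 4x + y = 22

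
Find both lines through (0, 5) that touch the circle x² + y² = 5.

2x − y = −5 and 2x + y = 5

Write the tangent as mx − y + (5 − m·(0)) = 0 and set its distance from the centre to √5:
[m·(0) − (−5)]² = 5(m² + 1)
m² − 4 = 0, so m = 2 or m = −2.
With m = 2: 2x − y = −5. With m = −2: 2x + y = 5.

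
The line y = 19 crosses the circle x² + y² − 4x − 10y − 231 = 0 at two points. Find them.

(−6, 19) and (10, 19)

Substitute y = 19:
x² − 4x − 60 = 0
x = 10 or x = −6, giving (10, 19) and (−6, 19).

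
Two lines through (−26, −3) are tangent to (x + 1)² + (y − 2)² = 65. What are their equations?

4x − 7y = −83 and x + 8y = −50

A line y − (−3) = m(x − (−26)) is tangent when its distance from (−1, 2) is √65:
[m·(25) − (5)]² = 65(m² + 1)
56m² − 25m − 4 = 0, so m = 4/7 or m = −1/8.
With m = 4/7: 4x − 7y = −83. With m = −1/8: x + 8y = −50.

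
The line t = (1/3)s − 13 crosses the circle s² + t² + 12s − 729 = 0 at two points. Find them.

From the line, t = (−39 + s)/3. Substituting:
10s² + 30s − 5040 = 0  ⟹  s² + 3s − 504 = 0
s = 21 or s = −24, giving (21, −6) and (−24, −21).

(−24, −21) and (21, −6)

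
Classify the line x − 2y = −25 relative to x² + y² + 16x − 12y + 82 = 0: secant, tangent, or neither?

Substituting the line into the circle gives 5x² + 90x + 353 = 0.
Discriminant = (90)² − 4·5·(353) = 1040 > 0.
Two real roots: the line is a secant.

secant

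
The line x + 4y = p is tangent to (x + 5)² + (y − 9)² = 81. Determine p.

p = 31 ± 9√17

Tangency holds when the distance from the centre (−5, 9) to the line equals the radius 9:
|1·(−5) + 4·9 − p| / √17 = 9
|p − (31)| = 9√17.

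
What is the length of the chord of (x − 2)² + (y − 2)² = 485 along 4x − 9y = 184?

2√97

Substitute y = (−184 + 4x)/9:
97x² − 1940x + 1843 = 0  ⟹  x² − 20x + 19 = 0
x = 19 or x = 1, giving (19, −12) and (1, −20).
|(19, −12) − (1, −20)| = √((18)² + (8)²) = 2√97.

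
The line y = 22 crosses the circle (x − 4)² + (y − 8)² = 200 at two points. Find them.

Substitute y = 22:
x² − 8x + 12 = 0
x = 6 or x = 2, giving (6, 22) and (2, 22).

(2, 22) and (6, 22)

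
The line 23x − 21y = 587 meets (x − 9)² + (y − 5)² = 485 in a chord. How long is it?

√970

Centre (9, 5), r² = 485. Perpendicular distance d from centre to line = |−485| / √970 = 485/√970.
Chord = 2√(r² − d²) = 2·√(485/2) = √970.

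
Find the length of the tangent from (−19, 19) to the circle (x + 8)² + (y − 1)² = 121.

Centre (−8, 1), r² = 121. |PO|² = (−11)² + (18)² = 445.
The tangent meets the radius at right angles, so tangent² = |PO|² − r² = 445 − 121 = 324.

18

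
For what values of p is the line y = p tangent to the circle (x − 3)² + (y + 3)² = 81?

p = −12 or p = 6

Tangency holds when the distance from the centre (3, −3) to the line equals the radius 9:
|0·3 + 1·(−3) − p| / √1 = 9
|p − (−3)| = 9, so p = 6 or p = −12.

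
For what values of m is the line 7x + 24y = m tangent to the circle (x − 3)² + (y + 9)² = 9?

For a tangent, require d(centre, line) = r = 3.
|7·3 + 24·(−9) − m| / √625 = 3
|m − (−195)| = 3·25, so m = −120 or m = −270.

m = −270 or m = −120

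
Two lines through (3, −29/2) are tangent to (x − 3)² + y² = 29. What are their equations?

5x − 2y = 44 and 5x + 2y = −14

A line y − (−29/2) = m(x − (3)) is tangent when its distance from (3, 0) is √29:
(0m − (29/2))² = 29(m² + 1)
4m² − 25 = 0, so m = 5/2 or m = −5/2.
Through (3, −29/2) these give 5x − 2y = 44 and 5x + 2y = −14.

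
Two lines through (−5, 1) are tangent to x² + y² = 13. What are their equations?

2x − 3y = −13 and 3x + 2y = −13

Write the tangent as mx − y + (1 − m·(−5)) = 0 and set its distance from the centre to √13:
[m·(5) − (−1)]² = 13(m² + 1)
6m² + 5m − 6 = 0, so m = 2/3 or m = −3/2.
Through (−5, 1) these give 2x − 3y = −13 and 3x + 2y = −13.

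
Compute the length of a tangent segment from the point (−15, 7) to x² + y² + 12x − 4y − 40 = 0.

The centre is (−6, 2) and r = 4√5. The square of the distance from P to the centre is 81 + 25 = 106.
By the tangent–radius right angle, tangent length = √(|PO|² − r²) = √26.

√26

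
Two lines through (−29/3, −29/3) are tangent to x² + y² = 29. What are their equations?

Write the tangent as mx − y + (−29/3 − m·(−29/3)) = 0 and set its distance from the centre to √29:
(29/3m − (29/3))² = 29(m² + 1)
10m² − 29m + 10 = 0, so m = 2/5 or m = 5/2.
With m = 2/5: 2x − 5y = 29. With m = 5/2: 5x − 2y = −29.

2x − 5y = 29 and 5x − 2y = −29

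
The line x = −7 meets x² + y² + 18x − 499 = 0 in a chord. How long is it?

The line gives x = −7. Substituting into the circle:
y² − 576 = 0
y = 24 or y = −24, giving (−7, 24) and (−7, −24).
Chord length = distance between (−7, 24) and (−7, −24) = √2304 = 48.

48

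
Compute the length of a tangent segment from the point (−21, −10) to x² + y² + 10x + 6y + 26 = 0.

3√33

With centre O = (−5, −3), |OP|² = 305 and r² = 8.
By the tangent–radius right angle, tangent length = √(|PO|² − r²) = √297 = 3√33.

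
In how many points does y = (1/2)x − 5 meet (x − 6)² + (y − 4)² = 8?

Centre (6, 4), r² = 8. Distance² from centre to line = (−12)²/5 = 144/5.
Since d² > r², the line lies outside the circle.

0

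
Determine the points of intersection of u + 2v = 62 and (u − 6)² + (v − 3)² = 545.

(10, 26) and (22, 20)

From the line, v = (62 − u)/2. Substituting:
5u² − 160u + 1100 = 0  ⟹  u² − 32u + 220 = 0
u = 22 or u = 10, giving (22, 20) and (10, 26).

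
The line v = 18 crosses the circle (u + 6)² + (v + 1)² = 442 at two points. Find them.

From the line, v = 18. Substituting:
u² + 12u − 45 = 0
u = 3 or u = −15, giving (3, 18) and (−15, 18).

(−15, 18) and (3, 18)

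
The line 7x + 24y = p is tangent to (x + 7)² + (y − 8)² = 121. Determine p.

Tangency holds when the distance from the centre (−7, 8) to the line equals the radius 11:
|7·(−7) + 24·8 − p| / √625 = 11
|p − (143)| = 11·25, so p = 418 or p = −132.

p = −132 or p = 418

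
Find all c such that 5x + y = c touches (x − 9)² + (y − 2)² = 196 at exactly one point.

The line touches the circle iff its distance from (9, 2) is 14:
|5·9 + 1·2 − c| / √26 = 14
|c − (47)| = 14√26.

c = 47 ± 14√26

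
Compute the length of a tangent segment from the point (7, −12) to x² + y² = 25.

The centre is (0, 0) and r = 5. The square of the distance from P to the centre is 49 + 144 = 193.
Power of the point: PT² = |PO|² − r² = 168, so PT = 2√42.

2√42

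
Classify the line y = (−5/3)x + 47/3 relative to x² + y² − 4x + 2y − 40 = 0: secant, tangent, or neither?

neither

Substituting the line into the circle gives 34x² − 536x + 2131 = 0.
Discriminant = (−536)² − 4·34·(2131) = −2520 < 0.
No real roots: the line does not meet the circle.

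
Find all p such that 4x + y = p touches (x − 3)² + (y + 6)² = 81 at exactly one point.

The line touches the circle iff its distance from (3, −6) is 9:
|4·3 + 1·(−6) − p| / √17 = 9
|p − (6)| = 9√17.

p = 6 ± 9√17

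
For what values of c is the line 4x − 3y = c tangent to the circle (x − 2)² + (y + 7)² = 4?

c = 19 or c = 39

The line touches the circle iff its distance from (2, −7) is 2:
|4·2 − 3·(−7) − c| / √25 = 2
|c − (29)| = 2·5, so c = 39 or c = 19.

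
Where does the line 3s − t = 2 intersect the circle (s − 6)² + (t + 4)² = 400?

Substitute t = 3s − 2:
10s² − 360 = 0  ⟹  s² − 36 = 0
s = 6 or s = −6, giving (6, 16) and (−6, −20).

(−6, −20) and (6, 16)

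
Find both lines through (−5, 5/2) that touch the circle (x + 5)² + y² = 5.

A line y − (5/2) = m(x − (−5)) is tangent when its distance from (−5, 0) is √5:
[m·(0) − (−5/2)]² = 5(m² + 1)
4m² − 1 = 0, so m = 1/2 or m = −1/2.
Through (−5, 5/2) these give x − 2y = −10 and x + 2y = 0.

x − 2y = −10 and x + 2y = 0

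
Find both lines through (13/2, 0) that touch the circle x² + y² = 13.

2x + 3y = 13 and 2x − 3y = 13

A line y − (0) = m(x − (13/2)) is tangent when its distance from (0, 0) is √13:
(−13/2m − (0))² = 13(m² + 1)
9m² − 4 = 0, so m = −2/3 or m = 2/3.
With m = −2/3: 2x + 3y = 13. With m = 2/3: 2x − 3y = 13.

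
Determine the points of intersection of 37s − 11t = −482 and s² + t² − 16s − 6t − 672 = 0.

(−16, −10) and (−5, 27)

Substitute t = (482 + 37s)/11:
1490s² + 31290s + 119200 = 0  ⟹  s² + 21s + 80 = 0
s = −5 or s = −16, giving (−5, 27) and (−16, −10).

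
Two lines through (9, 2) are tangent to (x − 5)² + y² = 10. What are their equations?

3x − y = 25 and x + 3y = 15

A line y − (2) = m(x − (9)) is tangent when its distance from (5, 0) is √10:
[m·(−4) − (−2)]² = 10(m² + 1)
3m² − 8m − 3 = 0, so m = 3 or m = −1/3.
With m = 3: 3x − y = 25. With m = −1/3: x + 3y = 15.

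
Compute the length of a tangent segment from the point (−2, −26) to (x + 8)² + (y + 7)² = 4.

√393

Centre (−8, −7), r² = 4. |PO|² = (6)² + (−19)² = 397.
The tangent meets the radius at right angles, so tangent² = |PO|² − r² = 397 − 4 = 393.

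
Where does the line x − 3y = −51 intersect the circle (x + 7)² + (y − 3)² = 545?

(−30, 7) and (9, 20)

From the line, y = (51 + x)/3. Substituting:
10x² + 210x − 2700 = 0  ⟹  x² + 21x − 270 = 0
x = 9 or x = −30, giving (9, 20) and (−30, 7).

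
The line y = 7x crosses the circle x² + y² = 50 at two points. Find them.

From the line, y = 7x. Substituting:
50x² − 50 = 0  ⟹  x² − 1 = 0
x = 1 or x = −1, giving (1, 7) and (−1, −7).

(−1, −7) and (1, 7)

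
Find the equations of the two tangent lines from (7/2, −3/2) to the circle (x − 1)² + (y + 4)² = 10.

A line y − (−3/2) = m(x − (7/2)) is tangent when its distance from (1, −4) is √10:
[m·(−5/2) − (−5/2)]² = 10(m² + 1)
3m² + 10m + 3 = 0, so m = −1/3 or m = −3.
With m = −1/3: x + 3y = −1. With m = −3: 3x + y = 9.

x + 3y = −1 and 3x + y = 9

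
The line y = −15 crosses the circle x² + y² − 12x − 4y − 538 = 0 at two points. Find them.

From the line, y = −15. Substituting:
x² − 12x − 253 = 0
x = 23 or x = −11, giving (23, −15) and (−11, −15).

(−11, −15) and (23, −15)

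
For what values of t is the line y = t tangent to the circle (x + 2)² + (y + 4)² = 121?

t = −15 or t = 7

Tangency holds when the distance from the centre (−2, −4) to the line equals the radius 11:
|0·(−2) + 1·(−4) − t| / √1 = 11
|t − (−4)| = 11, so t = 7 or t = −15.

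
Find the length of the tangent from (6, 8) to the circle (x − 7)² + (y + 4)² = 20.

5√5

With centre O = (7, −4), |OP|² = 145 and r² = 20.
The tangent meets the radius at right angles, so tangent² = |PO|² − r² = 145 − 20 = 125.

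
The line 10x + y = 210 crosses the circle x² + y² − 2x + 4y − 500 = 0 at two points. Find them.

Substitute y = −10x + 210:
101x² − 4242x + 44440 = 0  ⟹  x² − 42x + 440 = 0
x = 22 or x = 20, giving (22, −10) and (20, 10).

(20, 10) and (22, −10)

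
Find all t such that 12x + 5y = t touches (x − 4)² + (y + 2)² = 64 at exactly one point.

t = −66 or t = 142

The line touches the circle iff its distance from (4, −2) is 8:
|12·4 + 5·(−2) − t| / √169 = 8
|t − (38)| = 8·13, so t = 142 or t = −66.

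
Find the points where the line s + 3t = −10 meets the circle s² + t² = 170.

Express t = (−10 − s)/3 and substitute into the circle:
10s² + 20s − 1430 = 0  ⟹  s² + 2s − 143 = 0
s = 11 or s = −13, giving (11, −7) and (−13, 1).

(−13, 1) and (11, −7)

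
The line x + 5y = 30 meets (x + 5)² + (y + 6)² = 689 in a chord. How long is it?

Centre (−5, −6), r² = 689. Perpendicular distance d from centre to line = |−65| / √26 = 65/√26.
Chord = 2√(r² − d²) = 2·√(1053/2) = 9√26.

9√26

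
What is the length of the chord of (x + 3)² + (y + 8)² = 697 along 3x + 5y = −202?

√34

Substitute y = (−202 − 3x)/5:
34x² + 1122x + 9044 = 0  ⟹  x² + 33x + 266 = 0
x = −14 or x = −19, giving (−14, −32) and (−19, −29).
Chord length = distance between (−14, −32) and (−19, −29) = √34 = √34.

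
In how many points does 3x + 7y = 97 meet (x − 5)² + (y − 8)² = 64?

Substituting the line into the circle gives 58x² − 736x − 230 = 0.
Discriminant = (−736)² − 4·58·(−230) = 595056 > 0.
Two real roots: the line is a secant.

2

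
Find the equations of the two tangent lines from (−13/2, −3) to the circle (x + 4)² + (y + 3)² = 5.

2x − y = −10 and 2x + y = −16

A line y − (−3) = m(x − (−13/2)) is tangent when its distance from (−4, −3) is √5:
[m·(5/2) − (0)]² = 5(m² + 1)
m² − 4 = 0, so m = 2 or m = −2.
Through (−13/2, −3) these give 2x − y = −10 and 2x + y = −16.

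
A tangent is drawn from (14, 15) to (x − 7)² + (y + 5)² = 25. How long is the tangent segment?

Centre (7, −5), r² = 25. |PO|² = (7)² + (20)² = 449.
The tangent meets the radius at right angles, so tangent² = |PO|² − r² = 449 − 25 = 424.

2√106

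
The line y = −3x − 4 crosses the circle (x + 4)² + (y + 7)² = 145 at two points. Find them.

(−3, 5) and (4, −16)

Express y = −3x − 4 and substitute into the circle:
10x² − 10x − 120 = 0  ⟹  x² − x − 12 = 0
x = 4 or x = −3, giving (4, −16) and (−3, 5).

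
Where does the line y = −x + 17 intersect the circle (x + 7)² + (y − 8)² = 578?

(−14, 31) and (16, 1)

Express y = −x + 17 and substitute into the circle:
2x² − 4x − 448 = 0  ⟹  x² − 2x − 224 = 0
x = 16 or x = −14, giving (16, 1) and (−14, 31).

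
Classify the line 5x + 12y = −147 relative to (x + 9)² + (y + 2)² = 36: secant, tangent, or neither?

d² = (5·(−9) + 12·(−2) − (−147))²/169 = 36; r² = 36.
Since d² = r², the line is tangent.

tangent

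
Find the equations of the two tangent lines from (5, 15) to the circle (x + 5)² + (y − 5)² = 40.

3x − y = 0 and x − 3y = −40

Write the tangent as mx − y + (15 − m·(5)) = 0 and set its distance from the centre to 2√10:
(−10m − (−10))² = 40(m² + 1)
3m² − 10m + 3 = 0, so m = 3 or m = 1/3.
With m = 3: 3x − y = 0. With m = 1/3: x − 3y = −40.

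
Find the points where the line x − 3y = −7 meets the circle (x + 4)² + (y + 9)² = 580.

(−28, −7) and (14, 7)

Substitute y = (7 + x)/3:
10x² + 140x − 3920 = 0  ⟹  x² + 14x − 392 = 0
x = 14 or x = −28, giving (14, 7) and (−28, −7).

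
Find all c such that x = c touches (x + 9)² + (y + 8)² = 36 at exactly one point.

c = −15 or c = −3

Tangency holds when the distance from the centre (−9, −8) to the line equals the radius 6:
|1·(−9) + 0·(−8) − c| / √1 = 6
|c − (−9)| = 6, so c = −3 or c = −15.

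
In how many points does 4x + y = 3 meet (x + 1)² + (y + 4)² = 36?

2

d² = (4·(−1) + 1·(−4) − (3))²/17 = 121/17; r² = 36.
Since d² < r², the line cuts the circle twice.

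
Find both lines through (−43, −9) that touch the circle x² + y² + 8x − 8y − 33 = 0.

4x − 7y = −109 and x − 8y = 29

A line y − (−9) = m(x − (−43)) is tangent when its distance from (−4, 4) is √65:
[m·(39) − (13)]² = 65(m² + 1)
56m² − 39m + 4 = 0, so m = 4/7 or m = 1/8.
Through (−43, −9) these give 4x − 7y = −109 and x − 8y = 29.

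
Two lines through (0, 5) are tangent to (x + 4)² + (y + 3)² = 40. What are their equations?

3x + y = 5 and x − 3y = −15

Let a tangent through (0, 5) have slope m. Its distance from (−4, −3) must equal 2√10:
(−4m − (−8))² = 40(m² + 1)
3m² + 8m − 3 = 0, so m = −3 or m = 1/3.
With m = −3: 3x + y = 5. With m = 1/3: x − 3y = −15.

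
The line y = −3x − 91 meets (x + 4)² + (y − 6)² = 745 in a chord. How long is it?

3√10

Substitute y = −3x − 91:
10x² + 590x + 8680 = 0  ⟹  x² + 59x + 868 = 0
x = −28 or x = −31, giving (−28, −7) and (−31, 2).
Chord length = distance between (−28, −7) and (−31, 2) = √90 = 3√10.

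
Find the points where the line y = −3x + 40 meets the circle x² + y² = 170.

(11, 7) and (13, 1)

Substitute y = −3x + 40:
10x² − 240x + 1430 = 0  ⟹  x² − 24x + 143 = 0
x = 13 or x = 11, giving (13, 1) and (11, 7).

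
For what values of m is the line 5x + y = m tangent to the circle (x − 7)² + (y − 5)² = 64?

Tangency holds when the distance from the centre (7, 5) to the line equals the radius 8:
|5·7 + 1·5 − m| / √26 = 8
|m − (40)| = 8√26.

m = 40 ± 8√26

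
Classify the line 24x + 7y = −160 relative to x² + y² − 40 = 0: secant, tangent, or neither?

neither

Substituting the line into the circle gives 625x² + 7680x + 23640 = 0.
Discriminant = (7680)² − 4·625·(23640) = −117600 < 0.
No real roots: the line does not meet the circle.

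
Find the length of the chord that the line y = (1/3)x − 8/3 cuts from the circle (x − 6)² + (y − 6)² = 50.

2√10

Substitute y = (−8 + x)/3:
10x² − 160x + 550 = 0  ⟹  x² − 16x + 55 = 0
x = 11 or x = 5, giving (11, 1) and (5, −1).
Chord length = distance between (11, 1) and (5, −1) = √40 = 2√10.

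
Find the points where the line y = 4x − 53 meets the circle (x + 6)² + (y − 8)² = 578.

(11, −9) and (17, 15)

Substitute y = 4x − 53:
17x² − 476x + 3179 = 0  ⟹  x² − 28x + 187 = 0
x = 17 or x = 11, giving (17, 15) and (11, −9).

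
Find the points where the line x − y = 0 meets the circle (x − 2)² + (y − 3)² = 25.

(−1, −1) and (6, 6)

Express y = x and substitute into the circle:
2x² − 10x − 12 = 0  ⟹  x² − 5x − 6 = 0
x = 6 or x = −1, giving (6, 6) and (−1, −1).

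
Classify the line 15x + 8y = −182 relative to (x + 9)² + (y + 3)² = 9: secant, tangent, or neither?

Substituting the line into the circle gives 289x² + 5892x + 29572 = 0.
Discriminant = (5892)² − 4·289·(29572) = 530432 > 0.
Two real roots: the line is a secant.

secant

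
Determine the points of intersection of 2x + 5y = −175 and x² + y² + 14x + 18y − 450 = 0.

Express y = (−175 − 2x)/5 and substitute into the circle:
29x² + 870x + 3625 = 0  ⟹  x² + 30x + 125 = 0
x = −5 or x = −25, giving (−5, −33) and (−25, −25).

(−25, −25) and (−5, −33)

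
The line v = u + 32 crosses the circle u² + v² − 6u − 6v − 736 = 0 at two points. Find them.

Express v = u + 32 and substitute into the circle:
2u² + 52u + 96 = 0  ⟹  u² + 26u + 48 = 0
u = −2 or u = −24, giving (−2, 30) and (−24, 8).

(−24, 8) and (−2, 30)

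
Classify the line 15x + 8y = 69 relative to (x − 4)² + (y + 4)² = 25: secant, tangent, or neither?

secant

Centre (4, −4), r² = 25. Distance² from centre to line = (−41)²/289 = 1681/289.
Since d² < r², the line cuts the circle twice.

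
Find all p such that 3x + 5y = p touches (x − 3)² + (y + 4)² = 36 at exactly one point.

p = −11 ± 6√34

The line touches the circle iff its distance from (3, −4) is 6:
|3·3 + 5·(−4) − p| / √34 = 6
|p − (−11)| = 6√34.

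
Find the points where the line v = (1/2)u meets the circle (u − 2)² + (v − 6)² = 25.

(2, 1) and (6, 3)

Substitute v = (u)/2:
5u² − 40u + 60 = 0  ⟹  u² − 8u + 12 = 0
u = 6 or u = 2, giving (6, 3) and (2, 1).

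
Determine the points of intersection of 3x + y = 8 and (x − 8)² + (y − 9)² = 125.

(−2, 14) and (3, −1)

From the line, y = −3x + 8. Substituting:
10x² − 10x − 60 = 0  ⟹  x² − x − 6 = 0
x = 3 or x = −2, giving (3, −1) and (−2, 14).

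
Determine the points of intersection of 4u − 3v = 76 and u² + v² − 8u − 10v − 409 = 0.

Substitute v = (−76 + 4u)/3:
25u² − 800u + 4375 = 0  ⟹  u² − 32u + 175 = 0
u = 25 or u = 7, giving (25, 8) and (7, −16).

(7, −16) and (25, 8)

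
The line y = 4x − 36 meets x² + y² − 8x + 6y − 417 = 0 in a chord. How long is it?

From the line, y = 4x − 36. Substituting:
17x² − 272x + 663 = 0  ⟹  x² − 16x + 39 = 0
x = 13 or x = 3, giving (13, 16) and (3, −24).
Chord length = distance between (13, 16) and (3, −24) = √1700 = 10√17.

10√17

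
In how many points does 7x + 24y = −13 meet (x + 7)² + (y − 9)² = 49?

0

Substituting the line into the circle gives 625x² + 11270x + 52441 = 0.
Discriminant = (11270)² − 4·625·(52441) = −4089600 < 0.
No real roots: the line does not meet the circle.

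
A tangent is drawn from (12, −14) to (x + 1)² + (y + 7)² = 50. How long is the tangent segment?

2√42

The centre is (−1, −7) and r = 5√2. The square of the distance from P to the centre is 169 + 49 = 218.
The tangent meets the radius at right angles, so tangent² = |PO|² − r² = 218 − 50 = 168.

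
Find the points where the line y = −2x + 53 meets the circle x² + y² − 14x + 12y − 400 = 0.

From the line, y = −2x + 53. Substituting:
5x² − 250x + 3045 = 0  ⟹  x² − 50x + 609 = 0
x = 29 or x = 21, giving (29, −5) and (21, 11).

(21, 11) and (29, −5)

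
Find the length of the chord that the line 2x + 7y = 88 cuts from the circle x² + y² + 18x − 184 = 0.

2√53

Substitute y = (88 − 2x)/7:
53x² + 530x − 1272 = 0  ⟹  x² + 10x − 24 = 0
x = 2 or x = −12, giving (2, 12) and (−12, 16).
Chord length = distance between (2, 12) and (−12, 16) = √212 = 2√53.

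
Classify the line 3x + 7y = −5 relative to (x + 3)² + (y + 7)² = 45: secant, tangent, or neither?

Centre (−3, −7), r² = 45. Distance² from centre to line = (−53)²/58 = 2809/58.
Since d² > r², the line lies outside the circle.

neither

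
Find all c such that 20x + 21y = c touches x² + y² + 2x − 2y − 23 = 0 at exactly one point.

c = −144 or c = 146

The line touches the circle iff its distance from (−1, 1) is 5:
|20·(−1) + 21·1 − c| / √841 = 5
|c − (1)| = 5·29, so c = 146 or c = −144.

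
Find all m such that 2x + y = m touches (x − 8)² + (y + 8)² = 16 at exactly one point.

m = 8 ± 4√5

For a tangent, require d(centre, line) = r = 4.
|2·8 + 1·(−8) − m| / √5 = 4
|m − (8)| = 4√5.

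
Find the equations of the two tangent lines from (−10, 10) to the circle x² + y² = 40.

3x + y = −20 and x + 3y = 20

Let a tangent through (−10, 10) have slope m. Its distance from (0, 0) must equal 2√10:
[m·(10) − (−10)]² = 40(m² + 1)
3m² + 10m + 3 = 0, so m = −3 or m = −1/3.
With m = −3: 3x + y = −20. With m = −1/3: x + 3y = 20.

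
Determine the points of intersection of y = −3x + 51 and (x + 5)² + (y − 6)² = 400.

Substitute y = −3x + 51:
10x² − 260x + 1650 = 0  ⟹  x² − 26x + 165 = 0
x = 15 or x = 11, giving (15, 6) and (11, 18).

(11, 18) and (15, 6)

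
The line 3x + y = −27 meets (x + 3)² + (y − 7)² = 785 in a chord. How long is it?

Express y = −3x − 27 and substitute into the circle:
10x² + 210x + 380 = 0  ⟹  x² + 21x + 38 = 0
x = −2 or x = −19, giving (−2, −21) and (−19, 30).
|(−2, −21) − (−19, 30)| = √((17)² + (−51)²) = 17√10.

17√10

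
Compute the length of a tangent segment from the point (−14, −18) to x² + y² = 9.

With centre O = (0, 0), |OP|² = 520 and r² = 9.
By the tangent–radius right angle, tangent length = √(|PO|² − r²) = √511.

√511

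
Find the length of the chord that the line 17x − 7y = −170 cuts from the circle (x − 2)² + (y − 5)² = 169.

From the line, y = (170 + 17x)/7. Substituting:
338x² + 4394x + 10140 = 0  ⟹  x² + 13x + 30 = 0
x = −3 or x = −10, giving (−3, 17) and (−10, 0).
|(−3, 17) − (−10, 0)| = √((7)² + (17)²) = 13√2.

13√2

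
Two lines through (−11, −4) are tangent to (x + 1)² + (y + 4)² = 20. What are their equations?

x + 2y = −19 and x − 2y = −3

Let a tangent through (−11, −4) have slope m. Its distance from (−1, −4) must equal 2√5:
(10m − (0))² = 20(m² + 1)
4m² − 1 = 0, so m = −1/2 or m = 1/2.
Through (−11, −4) these give x + 2y = −19 and x − 2y = −3.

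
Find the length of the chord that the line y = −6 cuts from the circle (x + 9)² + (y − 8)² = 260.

16

Centre (−9, 8), r² = 260. Perpendicular distance d from centre to line = |14| / √1 = 14.
Half the chord is √(r² − d²) = √(64), so the full chord is 16.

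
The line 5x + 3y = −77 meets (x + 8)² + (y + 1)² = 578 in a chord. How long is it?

Substitute y = (−77 − 5x)/3:
34x² + 884x + 850 = 0  ⟹  x² + 26x + 25 = 0
x = −1 or x = −25, giving (−1, −24) and (−25, 16).
Chord length = distance between (−1, −24) and (−25, 16) = √2176 = 8√34.

8√34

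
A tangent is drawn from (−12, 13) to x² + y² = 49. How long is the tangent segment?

2√66

The centre is (0, 0) and r = 7. The square of the distance from P to the centre is 144 + 169 = 313.
By the tangent–radius right angle, tangent length = √(|PO|² − r²) = √264 = 2√66.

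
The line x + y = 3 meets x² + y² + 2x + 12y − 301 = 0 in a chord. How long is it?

Express y = −x + 3 and substitute into the circle:
2x² − 16x − 256 = 0  ⟹  x² − 8x − 128 = 0
x = 16 or x = −8, giving (16, −13) and (−8, 11).
Chord length = distance between (16, −13) and (−8, 11) = √1152 = 24√2.

24√2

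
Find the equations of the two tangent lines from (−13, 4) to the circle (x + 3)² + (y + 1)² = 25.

4x + 3y = −40 and y = 4

Let a tangent through (−13, 4) have slope m. Its distance from (−3, −1) must equal 5:
(10m − (−5))² = 25(m² + 1)
3m² + 4m = 0, so m = −4/3 or m = 0.
With m = −4/3: 4x + 3y = −40. With m = 0: y = 4.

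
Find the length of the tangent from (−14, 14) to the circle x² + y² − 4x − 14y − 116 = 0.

2√34

The centre is (2, 7) and r = 13. The square of the distance from P to the centre is 256 + 49 = 305.
Power of the point: PT² = |PO|² − r² = 136, so PT = 2√34.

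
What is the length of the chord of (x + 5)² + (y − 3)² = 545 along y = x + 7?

33√2

Centre (−5, 3), r² = 545. Perpendicular distance d from centre to line = |−1| / √2 = 1/√2.
Chord = 2√(r² − d²) = 2·√(1089/2) = 33√2.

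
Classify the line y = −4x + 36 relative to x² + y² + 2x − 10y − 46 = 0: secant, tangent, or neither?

neither

Substituting the line into the circle gives 17x² − 246x + 890 = 0.
Discriminant = (−246)² − 4·17·(890) = −4 < 0.
No real roots: the line does not meet the circle.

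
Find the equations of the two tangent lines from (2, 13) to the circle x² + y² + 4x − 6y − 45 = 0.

A line y − (13) = m(x − (2)) is tangent when its distance from (−2, 3) is √58:
[m·(−4) − (−10)]² = 58(m² + 1)
21m² + 40m − 21 = 0, so m = 3/7 or m = −7/3.
With m = 3/7: 3x − 7y = −85. With m = −7/3: 7x + 3y = 53.

3x − 7y = −85 and 7x + 3y = 53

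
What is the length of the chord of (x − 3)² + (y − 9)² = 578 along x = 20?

34

The line gives x = 20. Substituting into the circle:
y² − 18y − 208 = 0
y = 26 or y = −8, giving (20, 26) and (20, −8).
|(20, 26) − (20, −8)| = √((0)² + (34)²) = 34.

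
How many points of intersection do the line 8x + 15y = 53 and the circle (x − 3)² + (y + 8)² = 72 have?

0

d² = (8·3 + 15·(−8) − (53))²/289 = 22201/289; r² = 72.
Since d² > r², the line lies outside the circle.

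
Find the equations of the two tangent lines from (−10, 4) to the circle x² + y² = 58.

A line y − (4) = m(x − (−10)) is tangent when its distance from (0, 0) is √58:
(10m − (−4))² = 58(m² + 1)
21m² + 40m − 21 = 0, so m = −7/3 or m = 3/7.
With m = −7/3: 7x + 3y = −58. With m = 3/7: 3x − 7y = −58.

7x + 3y = −58 and 3x − 7y = −58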